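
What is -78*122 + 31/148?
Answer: -1408337/148 ≈ -9515.8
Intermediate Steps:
-78*122 + 31/148 = -9516 + 31*(1/148) = -9516 + 31/148 = -1408337/148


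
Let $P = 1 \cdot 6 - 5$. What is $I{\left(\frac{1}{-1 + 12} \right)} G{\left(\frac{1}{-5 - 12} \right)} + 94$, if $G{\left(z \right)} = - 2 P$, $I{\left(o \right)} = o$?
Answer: $\frac{1032}{11} \approx 93.818$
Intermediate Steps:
$P = 1$ ($P = 6 - 5 = 1$)
$G{\left(z \right)} = -2$ ($G{\left(z \right)} = \left(-2\right) 1 = -2$)
$I{\left(\frac{1}{-1 + 12} \right)} G{\left(\frac{1}{-5 - 12} \right)} + 94 = \frac{1}{-1 + 12} \left(-2\right) + 94 = \frac{1}{11} \left(-2\right) + 94 = - \frac{2}{11} + 94 = \frac{1032}{11}$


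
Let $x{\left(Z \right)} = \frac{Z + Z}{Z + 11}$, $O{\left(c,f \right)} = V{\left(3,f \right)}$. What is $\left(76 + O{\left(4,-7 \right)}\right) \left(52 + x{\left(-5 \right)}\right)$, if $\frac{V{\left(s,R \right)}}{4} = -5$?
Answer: $\frac{8456}{3} \approx 2818.7$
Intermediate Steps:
$V{\left(s,R \right)} = -20$ ($V{\left(s,R \right)} = 4 \left(-5\right) = -20$)
$O{\left(c,f \right)} = -20$
$x{\left(Z \right)} = \frac{2 Z}{11 + Z}$
$\left(76 + O{\left(4,-7 \right)}\right) \left(52 + x{\left(-5 \right)}\right) = \left(76 - 20\right) \left(52 + 2 \left(-5\right) \frac{1}{11 - 5}\right) = 56 \left(52 + 2 \left(-5\right) \frac{1}{6}\right) = 56 \left(52 - \frac{5}{3}\right) = 56 \cdot \frac{151}{3} = \frac{8456}{3}$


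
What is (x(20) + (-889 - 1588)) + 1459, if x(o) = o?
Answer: -998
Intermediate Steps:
(x(20) + (-889 - 1588)) + 1459 = (20 + (-889 - 1588)) + 1459 = (20 - 2477) + 1459 = -2457 + 1459 = -998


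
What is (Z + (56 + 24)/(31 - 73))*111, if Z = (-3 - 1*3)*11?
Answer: -52762/7 ≈ -7537.4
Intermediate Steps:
Z = -66 (Z = (-3 - 3)*11 = -6*11 = -66)
(Z + (56 + 24)/(31 - 73))*111 = (-66 + (56 + 24)/(31 - 73))*111 = (-66 + 80/(-42))*111 = (-66 + 80*(-1/42))*111 = (-66 - 40/21)*111 = -1426/21*111 = -52762/7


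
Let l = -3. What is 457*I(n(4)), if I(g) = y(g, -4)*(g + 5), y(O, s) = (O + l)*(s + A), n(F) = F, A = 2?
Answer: -8226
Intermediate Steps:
y(O, s) = (-3 + O)*(2 + s) (y(O, s) = (O - 3)*(s + 2) = (-3 + O)*(2 + s))
I(g) = (5 + g)*(6 - 2*g) (I(g) = (-6 - 3*(-4) + 2*g + g*(-4))*(g + 5) = (-6 + 12 + 2*g - 4*g)*(5 + g) = (6 - 2*g)*(5 + g) = (5 + g)*(6 - 2*g))
457*I(n(4)) = 457*(2*(3 - 1*4)*(5 + 4)) = 457*(2*(3 - 4)*9) = 457*(2*(-1)*9) = 457*(-18) = -8226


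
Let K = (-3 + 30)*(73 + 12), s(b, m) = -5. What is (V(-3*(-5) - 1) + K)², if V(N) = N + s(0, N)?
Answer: 5308416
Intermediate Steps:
V(N) = -5 + N (V(N) = N - 5 = -5 + N)
K = 2295 (K = 27*85 = 2295)
(V(-3*(-5) - 1) + K)² = ((-5 + (-3*(-5) - 1)) + 2295)² = ((-5 + (15 - 1)) + 2295)² = ((-5 + 14) + 2295)² = (9 + 2295)² = 2304² = 5308416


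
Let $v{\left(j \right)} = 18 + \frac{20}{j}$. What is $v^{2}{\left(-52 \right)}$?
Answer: $\frac{52441}{169} \approx 310.3$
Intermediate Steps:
$v^{2}{\left(-52 \right)} = \left(18 + \frac{20}{-52}\right)^{2} = \left(18 + 20 \left(- \frac{1}{52}\right)\right)^{2} = \left(18 - \frac{5}{13}\right)^{2} = \left(\frac{229}{13}\right)^{2} = \frac{52441}{169}$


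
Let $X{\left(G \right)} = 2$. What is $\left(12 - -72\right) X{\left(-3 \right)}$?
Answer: $168$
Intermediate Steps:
$\left(12 - -72\right) X{\left(-3 \right)} = \left(12 - -72\right) 2 = \left(12 + 72\right) 2 = 84 \cdot 2 = 168$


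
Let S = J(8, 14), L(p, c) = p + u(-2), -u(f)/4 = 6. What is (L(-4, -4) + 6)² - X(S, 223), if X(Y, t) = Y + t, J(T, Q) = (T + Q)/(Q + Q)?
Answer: 3643/14 ≈ 260.21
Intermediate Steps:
u(f) = -24 (u(f) = -4*6 = -24)
L(p, c) = -24 + p (L(p, c) = p - 24 = -24 + p)
J(T, Q) = (Q + T)/(2*Q) (J(T, Q) = (Q + T)/((2*Q)) = (Q + T)*(1/(2*Q)) = (Q + T)/(2*Q))
S = 11/14 (S = (½)*(14 + 8)/14 = (½)*(1/14)*22 = 11/14 ≈ 0.78571)
(L(-4, -4) + 6)² - X(S, 223) = ((-24 - 4) + 6)² - (11/14 + 223) = (-28 + 6)² - 1*3133/14 = (-22)² - 3133/14 = 484 - 3133/14 = 3643/14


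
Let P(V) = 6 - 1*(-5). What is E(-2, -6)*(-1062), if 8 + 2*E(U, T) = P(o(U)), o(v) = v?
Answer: -1593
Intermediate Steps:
P(V) = 11 (P(V) = 6 + 5 = 11)
E(U, T) = 3/2 (E(U, T) = -4 + (½)*11 = -4 + 11/2 = 3/2)
E(-2, -6)*(-1062) = (3/2)*(-1062) = -1593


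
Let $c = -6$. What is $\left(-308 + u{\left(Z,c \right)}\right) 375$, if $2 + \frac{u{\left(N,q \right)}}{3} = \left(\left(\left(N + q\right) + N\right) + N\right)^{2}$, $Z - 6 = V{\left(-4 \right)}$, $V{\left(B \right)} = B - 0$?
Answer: $-117750$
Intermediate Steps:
$V{\left(B \right)} = B$ ($V{\left(B \right)} = B + 0 = B$)
$Z = 2$ ($Z = 6 - 4 = 2$)
$u{\left(N,q \right)} = -6 + 3 \left(q + 3 N\right)^{2}$ ($u{\left(N,q \right)} = -6 + 3 \left(\left(\left(N + q\right) + N\right) + N\right)^{2} = -6 + 3 \left(\left(q + 2 N\right) + N\right)^{2} = -6 + 3 \left(q + 3 N\right)^{2}$)
$\left(-308 + u{\left(Z,c \right)}\right) 375 = \left(-308 - \left(6 - 3 \left(-6 + 3 \cdot 2\right)^{2}\right)\right) 375 = \left(-308 - \left(6 - 3 \left(-6 + 6\right)^{2}\right)\right) 375 = \left(-308 - \left(6 - 3 \cdot 0^{2}\right)\right) 375 = \left(-308 + \left(-6 + 3 \cdot 0\right)\right) 375 = \left(-308 + \left(-6 + 0\right)\right) 375 = \left(-308 - 6\right) 375 = \left(-314\right) 375 = -117750$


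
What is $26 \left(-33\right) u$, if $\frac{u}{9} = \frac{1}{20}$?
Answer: $- \frac{3861}{10} \approx -386.1$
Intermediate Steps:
$u = \frac{9}{20} \approx 0.45$
$26 \left(-33\right) u = 26 \left(-33\right) \frac{9}{20} = \left(-858\right) \frac{9}{20} = - \frac{3861}{10}$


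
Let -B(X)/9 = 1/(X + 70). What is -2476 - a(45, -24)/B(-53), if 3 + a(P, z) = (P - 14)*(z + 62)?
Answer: -2309/9 ≈ -256.56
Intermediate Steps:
B(X) = -9/(70 + X) (B(X) = -9/(X + 70) = -9/(70 + X))
a(P, z) = -3 + (-14 + P)*(62 + z) (a(P, z) = -3 + (P - 14)*(z + 62) = -3 + (-14 + P)*(62 + z))
-2476 - a(45, -24)/B(-53) = -2476 - (-871 - 14*(-24) + 62*45 + 45*(-24))/((-9/(70 - 53))) = -2476 - (-871 + 336 + 2790 - 1080)/((-9/17)) = -2476 - 1175/((-9*1/17)) = -2476 - 1175/(-9/17) = -2476 - 1175*(-17)/9 = -2476 - 1*(-19975/9) = -2476 + 19975/9 = -2309/9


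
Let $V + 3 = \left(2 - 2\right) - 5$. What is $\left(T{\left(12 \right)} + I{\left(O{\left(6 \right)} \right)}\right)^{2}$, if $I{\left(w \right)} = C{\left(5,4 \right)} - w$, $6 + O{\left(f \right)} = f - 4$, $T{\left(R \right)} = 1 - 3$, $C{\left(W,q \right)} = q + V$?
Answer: $4$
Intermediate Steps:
$V = -8$ ($V = -3 + \left(\left(2 - 2\right) - 5\right) = -3 + \left(0 - 5\right) = -3 - 5 = -8$)
$C{\left(W,q \right)} = -8 + q$ ($C{\left(W,q \right)} = q - 8 = -8 + q$)
$T{\left(R \right)} = -2$
$O{\left(f \right)} = -10 + f$ ($O{\left(f \right)} = -6 + \left(f - 4\right) = -6 + \left(-4 + f\right) = -10 + f$)
$I{\left(w \right)} = -4 - w$ ($I{\left(w \right)} = \left(-8 + 4\right) - w = -4 - w$)
$\left(T{\left(12 \right)} + I{\left(O{\left(6 \right)} \right)}\right)^{2} = \left(-2 - 0\right)^{2} = \left(-2 + \left(-4 + 4\right)\right)^{2} = \left(-2 + 0\right)^{2} = \left(-2\right)^{2} = 4$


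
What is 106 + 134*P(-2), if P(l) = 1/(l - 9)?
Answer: 1032/11 ≈ 93.818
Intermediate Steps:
P(l) = 1/(-9 + l)
106 + 134*P(-2) = 106 + 134/(-9 - 2) = 106 + 134/(-11) = 106 + 134*(-1/11) = 106 - 134/11 = 1032/11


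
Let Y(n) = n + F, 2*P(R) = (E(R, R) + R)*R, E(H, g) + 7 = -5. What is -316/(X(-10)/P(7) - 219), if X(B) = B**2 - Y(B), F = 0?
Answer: 2212/1577 ≈ 1.4027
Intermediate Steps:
E(H, g) = -12 (E(H, g) = -7 - 5 = -12)
P(R) = R*(-12 + R)/2 (P(R) = ((-12 + R)*R)/2 = (R*(-12 + R))/2 = R*(-12 + R)/2)
Y(n) = n (Y(n) = n + 0 = n)
X(B) = B**2 - B
-316/(X(-10)/P(7) - 219) = -316/((-10*(-1 - 10))/(((1/2)*7*(-12 + 7))) - 219) = -316/((-10*(-11))/(((1/2)*7*(-5))) - 219) = -316/(110/(-35/2) - 219) = -316/(110*(-2/35) - 219) = -316/(-44/7 - 219) = -316/(-1577/7) = -7/1577*(-316) = 2212/1577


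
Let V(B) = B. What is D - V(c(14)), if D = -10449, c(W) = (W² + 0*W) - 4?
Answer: -10641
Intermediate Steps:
c(W) = -4 + W² (c(W) = (W² + 0) - 4 = W² - 4 = -4 + W²)
D - V(c(14)) = -10449 - (-4 + 14²) = -10449 - (-4 + 196) = -10449 - 1*192 = -10449 - 192 = -10641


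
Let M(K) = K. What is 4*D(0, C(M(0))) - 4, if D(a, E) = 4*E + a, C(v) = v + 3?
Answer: 44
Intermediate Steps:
C(v) = 3 + v
D(a, E) = a + 4*E
4*D(0, C(M(0))) - 4 = 4*(0 + 4*(3 + 0)) - 4 = 4*(0 + 4*3) - 4 = 4*(0 + 12) - 4 = 4*12 - 4 = 48 - 4 = 44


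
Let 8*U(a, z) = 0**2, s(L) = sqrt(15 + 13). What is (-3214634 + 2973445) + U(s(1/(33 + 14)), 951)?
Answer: -241189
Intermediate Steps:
s(L) = 2*sqrt(7) (s(L) = sqrt(28) = 2*sqrt(7))
U(a, z) = 0 (U(a, z) = (1/8)*0**2 = (1/8)*0 = 0)
(-3214634 + 2973445) + U(s(1/(33 + 14)), 951) = (-3214634 + 2973445) + 0 = -241189 + 0 = -241189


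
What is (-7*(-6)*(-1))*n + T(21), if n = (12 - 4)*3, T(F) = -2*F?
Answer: -1050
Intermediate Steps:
n = 24 (n = 8*3 = 24)
(-7*(-6)*(-1))*n + T(21) = (-7*(-6)*(-1))*24 - 2*21 = (42*(-1))*24 - 42 = -42*24 - 42 = -1008 - 42 = -1050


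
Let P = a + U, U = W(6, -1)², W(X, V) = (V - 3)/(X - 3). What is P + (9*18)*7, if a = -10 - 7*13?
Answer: 9313/9 ≈ 1034.8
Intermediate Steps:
W(X, V) = (-3 + V)/(-3 + X)
a = -101 (a = -10 - 91 = -101)
U = 16/9 (U = ((-3 - 1)/(-3 + 6))² = (-4/3)² = 16/9 ≈ 1.7778)
P = -893/9 (P = -101 + 16/9 = -893/9 ≈ -99.222)
P + (9*18)*7 = -893/9 + (9*18)*7 = -893/9 + 162*7 = -893/9 + 1134 = 9313/9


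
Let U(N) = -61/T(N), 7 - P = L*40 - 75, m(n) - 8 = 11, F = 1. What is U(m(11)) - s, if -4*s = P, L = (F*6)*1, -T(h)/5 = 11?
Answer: -4223/110 ≈ -38.391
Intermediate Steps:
T(h) = -55 (T(h) = -5*11 = -55)
L = 6 (L = (1*6)*1 = 6*1 = 6)
m(n) = 19 (m(n) = 8 + 11 = 19)
P = -158 (P = 7 - (6*40 - 75) = 7 - (240 - 75) = 7 - 1*165 = 7 - 165 = -158)
U(N) = 61/55 (U(N) = -61/(-55) = -61*(-1/55) = 61/55)
s = 79/2 (s = -¼*(-158) = 79/2 ≈ 39.500)
U(m(11)) - s = 61/55 - 1*79/2 = 61/55 - 79/2 = -4223/110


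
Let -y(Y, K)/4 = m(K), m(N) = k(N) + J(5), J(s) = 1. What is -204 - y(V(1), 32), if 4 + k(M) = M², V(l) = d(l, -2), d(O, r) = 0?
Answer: 3880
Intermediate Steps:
V(l) = 0
k(M) = -4 + M²
m(N) = -3 + N² (m(N) = (-4 + N²) + 1 = -3 + N²)
y(Y, K) = 12 - 4*K² (y(Y, K) = -4*(-3 + K²) = 12 - 4*K²)
-204 - y(V(1), 32) = -204 - (12 - 4*32²) = -204 - (12 - 4*1024) = -204 - (12 - 4096) = -204 - 1*(-4084) = -204 + 4084 = 3880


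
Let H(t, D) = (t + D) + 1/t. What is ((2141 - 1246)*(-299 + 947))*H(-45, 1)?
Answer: -25531128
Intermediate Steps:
H(t, D) = D + t + 1/t (H(t, D) = (D + t) + 1/t = D + t + 1/t)
((2141 - 1246)*(-299 + 947))*H(-45, 1) = ((2141 - 1246)*(-299 + 947))*(1 - 45 + 1/(-45)) = (895*648)*(1 - 45 - 1/45) = 579960*(-1981/45) = -25531128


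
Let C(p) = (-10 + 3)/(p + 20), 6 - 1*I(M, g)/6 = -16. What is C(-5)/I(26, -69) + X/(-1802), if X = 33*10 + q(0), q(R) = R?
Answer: -333007/1783980 ≈ -0.18667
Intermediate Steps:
I(M, g) = 132 (I(M, g) = 36 - 6*(-16) = 36 + 96 = 132)
C(p) = -7/(20 + p)
X = 330 (X = 33*10 + 0 = 330 + 0 = 330)
C(-5)/I(26, -69) + X/(-1802) = -7/(20 - 5)/132 + 330/(-1802) = -7/15*(1/132) + 330*(-1/1802) = -7*1/15*(1/132) - 165/901 = -7/15*1/132 - 165/901 = -7/1980 - 165/901 = -333007/1783980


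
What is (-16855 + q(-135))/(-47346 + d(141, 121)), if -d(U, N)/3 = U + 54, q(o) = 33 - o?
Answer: 16687/47931 ≈ 0.34815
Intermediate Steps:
d(U, N) = -162 - 3*U (d(U, N) = -3*(U + 54) = -3*(54 + U) = -162 - 3*U)
(-16855 + q(-135))/(-47346 + d(141, 121)) = (-16855 + (33 - 1*(-135)))/(-47346 + (-162 - 3*141)) = (-16855 + (33 + 135))/(-47346 + (-162 - 423)) = (-16855 + 168)/(-47346 - 585) = -16687/(-47931) = -16687*(-1/47931) = 16687/47931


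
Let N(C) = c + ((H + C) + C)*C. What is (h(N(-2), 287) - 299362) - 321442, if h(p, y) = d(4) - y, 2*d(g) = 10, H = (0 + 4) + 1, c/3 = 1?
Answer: -621086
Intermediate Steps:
c = 3 (c = 3*1 = 3)
H = 5 (H = 4 + 1 = 5)
d(g) = 5 (d(g) = (½)*10 = 5)
N(C) = 3 + C*(5 + 2*C) (N(C) = 3 + ((5 + C) + C)*C = 3 + (5 + 2*C)*C = 3 + C*(5 + 2*C))
h(p, y) = 5 - y
(h(N(-2), 287) - 299362) - 321442 = ((5 - 1*287) - 299362) - 321442 = ((5 - 287) - 299362) - 321442 = (-282 - 299362) - 321442 = -299644 - 321442 = -621086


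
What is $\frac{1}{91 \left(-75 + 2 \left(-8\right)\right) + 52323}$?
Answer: $\frac{1}{44042} \approx 2.2706 \cdot 10^{-5}$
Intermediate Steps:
$\frac{1}{91 \left(-75 + 2 \left(-8\right)\right) + 52323} = \frac{1}{91 \left(-75 - 16\right) + 52323} = \frac{1}{91 \left(-91\right) + 52323} = \frac{1}{-8281 + 52323} = \frac{1}{44042}$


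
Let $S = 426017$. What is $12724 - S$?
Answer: $-413293$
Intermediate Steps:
$12724 - S = 12724 - 426017 = -413293$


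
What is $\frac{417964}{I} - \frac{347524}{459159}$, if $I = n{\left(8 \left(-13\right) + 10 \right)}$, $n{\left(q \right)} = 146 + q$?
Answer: $\frac{47973465257}{5969067} \approx 8037.0$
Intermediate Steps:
$I = 52$ ($I = 146 + \left(8 \left(-13\right) + 10\right) = 146 + \left(-104 + 10\right) = 146 - 94 = 52$)
$\frac{417964}{I} - \frac{347524}{459159} = \frac{417964}{52} - \frac{347524}{459159} = 417964 \cdot \frac{1}{52} - \frac{347524}{459159} = \frac{104491}{13} - \frac{347524}{459159} = \frac{47973465257}{5969067}$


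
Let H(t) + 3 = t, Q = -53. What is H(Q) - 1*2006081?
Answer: -2006137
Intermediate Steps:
H(t) = -3 + t
H(Q) - 1*2006081 = (-3 - 53) - 1*2006081 = -56 - 2006081 = -2006137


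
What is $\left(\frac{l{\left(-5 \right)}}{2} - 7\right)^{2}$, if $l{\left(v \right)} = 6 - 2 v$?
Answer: $1$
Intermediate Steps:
$\left(\frac{l{\left(-5 \right)}}{2} - 7\right)^{2} = \left(\frac{6 - -10}{2} - 7\right)^{2} = \left(\left(6 + 10\right) \frac{1}{2} - 7\right)^{2} = \left(16 \cdot \frac{1}{2} - 7\right)^{2} = \left(8 - 7\right)^{2} = 1^{2} = 1$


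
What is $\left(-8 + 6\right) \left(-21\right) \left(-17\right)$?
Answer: $-714$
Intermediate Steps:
$\left(-8 + 6\right) \left(-21\right) \left(-17\right) = \left(-2\right) \left(-21\right) \left(-17\right) = 42 \left(-17\right) = -714$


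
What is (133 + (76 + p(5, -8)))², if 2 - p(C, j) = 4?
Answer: 42849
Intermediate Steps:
p(C, j) = -2 (p(C, j) = 2 - 1*4 = 2 - 4 = -2)
(133 + (76 + p(5, -8)))² = (133 + (76 - 2))² = (133 + 74)² = 207² = 42849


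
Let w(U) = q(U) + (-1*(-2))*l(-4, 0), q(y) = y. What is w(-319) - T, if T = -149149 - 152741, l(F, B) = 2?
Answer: 301575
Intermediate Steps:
w(U) = 4 + U (w(U) = U - 1*(-2)*2 = U + 2*2 = U + 4 = 4 + U)
T = -301890
w(-319) - T = (4 - 319) - 1*(-301890) = -315 + 301890 = 301575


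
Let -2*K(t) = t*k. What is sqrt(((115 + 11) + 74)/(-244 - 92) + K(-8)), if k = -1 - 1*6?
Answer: I*sqrt(50442)/42 ≈ 5.3475*I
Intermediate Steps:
k = -7 (k = -1 - 6 = -7)
K(t) = 7*t/2 (K(t) = -t*(-7)/2 = -(-7)*t/2 = 7*t/2)
sqrt(((115 + 11) + 74)/(-244 - 92) + K(-8)) = sqrt(((115 + 11) + 74)/(-244 - 92) + (7/2)*(-8)) = sqrt((126 + 74)/(-336) - 28) = sqrt(200*(-1/336) - 28) = sqrt(-25/42 - 28) = sqrt(-1201/42) = I*sqrt(50442)/42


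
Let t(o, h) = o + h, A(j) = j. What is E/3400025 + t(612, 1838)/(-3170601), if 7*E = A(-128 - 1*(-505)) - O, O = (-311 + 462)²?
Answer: -18486855082/10780122665025 ≈ -0.0017149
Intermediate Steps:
t(o, h) = h + o
O = 22801 (O = 151² = 22801)
E = -22424/7 (E = ((-128 - 1*(-505)) - 1*22801)/7 = ((-128 + 505) - 22801)/7 = (377 - 22801)/7 = (⅐)*(-22424) = -22424/7 ≈ -3203.4)
E/3400025 + t(612, 1838)/(-3170601) = -22424/7/3400025 + (1838 + 612)/(-3170601) = -22424/7*1/3400025 + 2450*(-1/3170601) = -22424/23800175 - 350/452943 = -18486855082/10780122665025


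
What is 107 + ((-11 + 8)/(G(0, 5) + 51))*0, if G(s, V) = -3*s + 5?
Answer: 107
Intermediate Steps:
G(s, V) = 5 - 3*s
107 + ((-11 + 8)/(G(0, 5) + 51))*0 = 107 + ((-11 + 8)/((5 - 3*0) + 51))*0 = 107 - 3/((5 + 0) + 51)*0 = 107 - 3/(5 + 51)*0 = 107 - 3/56*0 = 107 + 0 = 107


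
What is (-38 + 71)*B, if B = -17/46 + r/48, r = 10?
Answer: -979/184 ≈ -5.3206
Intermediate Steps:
B = -89/552 (B = -17/46 + 10/48 = -17*1/46 + 10*(1/48) = -17/46 + 5/24 = -89/552 ≈ -0.16123)
(-38 + 71)*B = (-38 + 71)*(-89/552) = 33*(-89/552) = -979/184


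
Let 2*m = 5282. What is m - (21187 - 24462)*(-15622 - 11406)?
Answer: -88514059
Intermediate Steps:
m = 2641 (m = (½)*5282 = 2641)
m - (21187 - 24462)*(-15622 - 11406) = 2641 - (21187 - 24462)*(-15622 - 11406) = 2641 - (-3275)*(-27028) = 2641 - 1*88516700 = 2641 - 88516700 = -88514059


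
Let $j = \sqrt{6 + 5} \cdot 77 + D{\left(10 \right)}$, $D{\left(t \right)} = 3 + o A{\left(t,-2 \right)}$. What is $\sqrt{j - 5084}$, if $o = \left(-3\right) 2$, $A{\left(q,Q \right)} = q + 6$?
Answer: $\sqrt{-5177 + 77 \sqrt{11}} \approx 70.154 i$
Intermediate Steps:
$A{\left(q,Q \right)} = 6 + q$
$o = -6$
$D{\left(t \right)} = -33 - 6 t$ ($D{\left(t \right)} = 3 - 6 \left(6 + t\right) = 3 - \left(36 + 6 t\right) = -33 - 6 t$)
$j = -93 + 77 \sqrt{11}$ ($j = \sqrt{6 + 5} \cdot 77 - 93 = \sqrt{11} \cdot 77 - 93 = 77 \sqrt{11} - 93 = -93 + 77 \sqrt{11} \approx 162.38$)
$\sqrt{j - 5084} = \sqrt{\left(-93 + 77 \sqrt{11}\right) - 5084} = \sqrt{-5177 + 77 \sqrt{11}}$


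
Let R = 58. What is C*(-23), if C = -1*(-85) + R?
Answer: -3289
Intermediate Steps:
C = 143 (C = -1*(-85) + 58 = 85 + 58 = 143)
C*(-23) = 143*(-23) = -3289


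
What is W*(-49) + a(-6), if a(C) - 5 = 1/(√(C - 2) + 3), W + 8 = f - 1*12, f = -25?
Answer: 37573/17 - 2*I*√2/17 ≈ 2210.2 - 0.16638*I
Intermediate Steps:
W = -45 (W = -8 + (-25 - 1*12) = -8 + (-25 - 12) = -8 - 37 = -45)
a(C) = 5 + 1/(3 + √(-2 + C)) (a(C) = 5 + 1/(√(C - 2) + 3) = 5 + 1/(√(-2 + C) + 3) = 5 + 1/(3 + √(-2 + C)))
W*(-49) + a(-6) = -45*(-49) + (16 + 5*√(-2 - 6))/(3 + √(-2 - 6)) = 2205 + (16 + 5*√(-8))/(3 + √(-8)) = 2205 + (16 + 5*(2*I*√2))/(3 + 2*I*√2) = 2205 + (16 + 10*I*√2)/(3 + 2*I*√2)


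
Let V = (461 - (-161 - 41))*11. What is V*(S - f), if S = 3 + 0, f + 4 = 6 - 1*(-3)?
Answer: -14586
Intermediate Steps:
f = 5 (f = -4 + (6 - 1*(-3)) = -4 + (6 + 3) = -4 + 9 = 5)
S = 3
V = 7293 (V = (461 - 1*(-202))*11 = (461 + 202)*11 = 663*11 = 7293)
V*(S - f) = 7293*(3 - 1*5) = 7293*(3 - 5) = 7293*(-2) = -14586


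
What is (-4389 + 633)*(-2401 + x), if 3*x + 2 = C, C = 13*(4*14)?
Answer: 8109204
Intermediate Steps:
C = 728 (C = 13*56 = 728)
x = 242 (x = -⅔ + (⅓)*728 = -⅔ + 728/3 = 242)
(-4389 + 633)*(-2401 + x) = (-4389 + 633)*(-2401 + 242) = -3756*(-2159) = 8109204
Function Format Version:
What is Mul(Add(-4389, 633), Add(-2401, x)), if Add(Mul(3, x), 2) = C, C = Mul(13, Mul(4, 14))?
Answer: 8109204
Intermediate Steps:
C = 728 (C = Mul(13, 56) = 728)
x = 242 (x = Add(Rational(-2, 3), Mul(Rational(1, 3), 728)) = Add(Rational(-2, 3), Rational(728, 3)) = 242)
Mul(Add(-4389, 633), Add(-2401, x)) = Mul(Add(-4389, 633), Add(-2401, 242)) = Mul(-3756, -2159) = 8109204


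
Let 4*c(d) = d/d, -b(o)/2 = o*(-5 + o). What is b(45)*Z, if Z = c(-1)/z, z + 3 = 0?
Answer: 300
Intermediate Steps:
b(o) = -2*o*(-5 + o)
z = -3 (z = -3 + 0 = -3)
c(d) = ¼ (c(d) = (d/d)/4 = (¼)*1 = ¼)
Z = -1/12 (Z = (¼)/(-3) = (¼)*(-⅓) = -1/12 ≈ -0.083333)
b(45)*Z = (2*45*(5 - 1*45))*(-1/12) = (2*45*(5 - 45))*(-1/12) = (2*45*(-40))*(-1/12) = -3600*(-1/12) = 300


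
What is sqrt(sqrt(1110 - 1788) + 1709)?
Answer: sqrt(1709 + I*sqrt(678)) ≈ 41.341 + 0.3149*I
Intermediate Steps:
sqrt(sqrt(1110 - 1788) + 1709) = sqrt(sqrt(-678) + 1709) = sqrt(I*sqrt(678) + 1709) = sqrt(1709 + I*sqrt(678))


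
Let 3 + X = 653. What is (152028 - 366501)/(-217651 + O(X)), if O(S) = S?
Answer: 214473/217001 ≈ 0.98835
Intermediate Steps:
X = 650 (X = -3 + 653 = 650)
(152028 - 366501)/(-217651 + O(X)) = (152028 - 366501)/(-217651 + 650) = -214473/(-217001) = -214473*(-1/217001) = 214473/217001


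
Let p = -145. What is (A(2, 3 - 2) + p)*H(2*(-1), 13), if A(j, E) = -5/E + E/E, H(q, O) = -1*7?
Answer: 1043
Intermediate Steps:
H(q, O) = -7
A(j, E) = 1 - 5/E (A(j, E) = -5/E + 1 = 1 - 5/E)
(A(2, 3 - 2) + p)*H(2*(-1), 13) = ((-5 + (3 - 2))/(3 - 2) - 145)*(-7) = ((-5 + 1)/1 - 145)*(-7) = (1*(-4) - 145)*(-7) = (-4 - 145)*(-7) = -149*(-7) = 1043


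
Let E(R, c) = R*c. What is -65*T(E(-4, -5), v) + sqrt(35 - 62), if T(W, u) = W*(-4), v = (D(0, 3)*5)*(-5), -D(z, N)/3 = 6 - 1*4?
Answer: 5200 + 3*I*sqrt(3) ≈ 5200.0 + 5.1962*I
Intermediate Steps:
D(z, N) = -6 (D(z, N) = -3*(6 - 1*4) = -3*(6 - 4) = -3*2 = -6)
v = 150 (v = -6*5*(-5) = -30*(-5) = 150)
T(W, u) = -4*W
-65*T(E(-4, -5), v) + sqrt(35 - 62) = -(-260)*(-4*(-5)) + sqrt(35 - 62) = -(-260)*20 + sqrt(-27) = -65*(-80) + 3*I*sqrt(3) = 5200 + 3*I*sqrt(3)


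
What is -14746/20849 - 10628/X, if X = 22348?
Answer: -137781695/116483363 ≈ -1.1828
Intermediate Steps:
-14746/20849 - 10628/X = -14746/20849 - 10628/22348 = -14746*1/20849 - 10628*1/22348 = -14746/20849 - 2657/5587 = -137781695/116483363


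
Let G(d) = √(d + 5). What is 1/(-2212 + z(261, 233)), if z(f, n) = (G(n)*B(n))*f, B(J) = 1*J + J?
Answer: 79/125739338198 + 60813*√238/1760350734772 ≈ 5.3358e-7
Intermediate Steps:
G(d) = √(5 + d)
B(J) = 2*J (B(J) = J + J = 2*J)
z(f, n) = 2*f*n*√(5 + n) (z(f, n) = (√(5 + n)*(2*n))*f = (2*n*√(5 + n))*f = 2*f*n*√(5 + n))
1/(-2212 + z(261, 233)) = 1/(-2212 + 2*261*233*√(5 + 233)) = 1/(-2212 + 2*261*233*√238) = 1/(-2212 + 121626*√238)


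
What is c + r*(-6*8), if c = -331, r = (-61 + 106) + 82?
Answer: -6427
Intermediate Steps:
r = 127 (r = 45 + 82 = 127)
c + r*(-6*8) = -331 + 127*(-6*8) = -331 + 127*(-48) = -331 - 6096 = -6427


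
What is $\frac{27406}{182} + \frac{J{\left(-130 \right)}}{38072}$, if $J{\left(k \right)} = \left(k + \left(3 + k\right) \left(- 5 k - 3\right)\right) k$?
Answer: $\frac{747648893}{1732276} \approx 431.6$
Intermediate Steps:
$J{\left(k \right)} = k \left(k + \left(-3 - 5 k\right) \left(3 + k\right)\right)$ ($J{\left(k \right)} = \left(k + \left(3 + k\right) \left(-3 - 5 k\right)\right) k = \left(k + \left(-3 - 5 k\right) \left(3 + k\right)\right) k = k \left(k + \left(-3 - 5 k\right) \left(3 + k\right)\right)$)
$\frac{27406}{182} + \frac{J{\left(-130 \right)}}{38072} = \frac{27406}{182} + \frac{\left(-1\right) \left(-130\right) \left(9 + 5 \left(-130\right)^{2} + 17 \left(-130\right)\right)}{38072} = 27406 \cdot \frac{1}{182} + \left(-1\right) \left(-130\right) \left(9 + 5 \cdot 16900 - 2210\right) \frac{1}{38072} = \frac{13703}{91} + \left(-1\right) \left(-130\right) \left(9 + 84500 - 2210\right) \frac{1}{38072} = \frac{13703}{91} + \left(-1\right) \left(-130\right) 82299 \cdot \frac{1}{38072} = \frac{13703}{91} + 10698870 \cdot \frac{1}{38072} = \frac{13703}{91} + \frac{5349435}{19036} = \frac{747648893}{1732276}$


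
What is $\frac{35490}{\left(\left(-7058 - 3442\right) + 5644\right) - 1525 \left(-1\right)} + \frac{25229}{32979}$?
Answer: $- \frac{1086386911}{109853049} \approx -9.8895$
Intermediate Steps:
$\frac{35490}{\left(\left(-7058 - 3442\right) + 5644\right) - 1525 \left(-1\right)} + \frac{25229}{32979} = \frac{35490}{\left(-10500 + 5644\right) - -1525} + 25229 \cdot \frac{1}{32979} = \frac{35490}{-4856 + 1525} + \frac{25229}{32979} = \frac{35490}{-3331} + \frac{25229}{32979} = 35490 \left(- \frac{1}{3331}\right) + \frac{25229}{32979} = - \frac{35490}{3331} + \frac{25229}{32979} = - \frac{1086386911}{109853049}$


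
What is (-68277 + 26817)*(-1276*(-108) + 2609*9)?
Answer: -6687041940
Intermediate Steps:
(-68277 + 26817)*(-1276*(-108) + 2609*9) = -41460*(137808 + 23481) = -41460*161289 = -6687041940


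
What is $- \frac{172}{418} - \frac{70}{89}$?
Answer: $- \frac{22284}{18601} \approx -1.198$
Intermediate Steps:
$- \frac{172}{418} - \frac{70}{89} = \left(-172\right) \frac{1}{418} - \frac{70}{89} = - \frac{86}{209} - \frac{70}{89} = - \frac{22284}{18601}$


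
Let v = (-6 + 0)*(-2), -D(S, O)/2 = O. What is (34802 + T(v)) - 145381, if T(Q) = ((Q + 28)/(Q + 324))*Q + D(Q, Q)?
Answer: -774211/7 ≈ -1.1060e+5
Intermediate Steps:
D(S, O) = -2*O
v = 12 (v = -6*(-2) = 12)
T(Q) = -2*Q + Q*(28 + Q)/(324 + Q) (T(Q) = ((Q + 28)/(Q + 324))*Q - 2*Q = ((28 + Q)/(324 + Q))*Q - 2*Q = Q*(28 + Q)/(324 + Q) - 2*Q = -2*Q + Q*(28 + Q)/(324 + Q))
(34802 + T(v)) - 145381 = (34802 + 12*(-620 - 1*12)/(324 + 12)) - 145381 = (34802 + 12*(-620 - 12)/336) - 145381 = (34802 + 12*(1/336)*(-632)) - 145381 = (34802 - 158/7) - 145381 = 243456/7 - 145381 = -774211/7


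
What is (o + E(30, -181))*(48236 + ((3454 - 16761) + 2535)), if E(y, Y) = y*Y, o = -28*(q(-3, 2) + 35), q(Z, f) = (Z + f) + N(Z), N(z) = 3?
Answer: -242242224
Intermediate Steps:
q(Z, f) = 3 + Z + f (q(Z, f) = (Z + f) + 3 = 3 + Z + f)
o = -1036 (o = -28*((3 - 3 + 2) + 35) = -28*(2 + 35) = -28*37 = -1036)
E(y, Y) = Y*y
(o + E(30, -181))*(48236 + ((3454 - 16761) + 2535)) = (-1036 - 181*30)*(48236 + ((3454 - 16761) + 2535)) = (-1036 - 5430)*(48236 + (-13307 + 2535)) = -6466*(48236 - 10772) = -6466*37464 = -242242224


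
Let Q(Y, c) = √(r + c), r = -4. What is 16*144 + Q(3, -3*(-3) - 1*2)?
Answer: 2304 + √3 ≈ 2305.7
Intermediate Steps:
Q(Y, c) = √(-4 + c)
16*144 + Q(3, -3*(-3) - 1*2) = 16*144 + √(-4 + (-3*(-3) - 1*2)) = 2304 + √(-4 + (9 - 2)) = 2304 + √(-4 + 7) = 2304 + √3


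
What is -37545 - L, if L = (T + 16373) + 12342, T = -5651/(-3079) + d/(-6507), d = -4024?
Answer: -1327571772733/20035053 ≈ -66263.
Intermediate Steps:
T = 49160953/20035053 (T = -5651/(-3079) - 4024/(-6507) = -5651*(-1/3079) - 4024*(-1/6507) = 5651/3079 + 4024/6507 = 49160953/20035053 ≈ 2.4537)
L = 575355707848/20035053 (L = (49160953/20035053 + 16373) + 12342 = 328083083722/20035053 + 12342 = 575355707848/20035053 ≈ 28717.)
-37545 - L = -37545 - 1*575355707848/20035053 = -37545 - 575355707848/20035053 = -1327571772733/20035053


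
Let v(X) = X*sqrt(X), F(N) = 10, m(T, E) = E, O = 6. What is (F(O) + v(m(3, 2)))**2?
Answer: 108 + 40*sqrt(2) ≈ 164.57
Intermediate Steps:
v(X) = X**(3/2)
(F(O) + v(m(3, 2)))**2 = (10 + 2**(3/2))**2 = (10 + 2*sqrt(2))**2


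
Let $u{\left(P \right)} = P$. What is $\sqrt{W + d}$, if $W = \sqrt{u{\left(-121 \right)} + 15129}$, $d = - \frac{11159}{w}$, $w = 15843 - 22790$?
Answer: $\frac{\sqrt{77521573 + 193043236 \sqrt{938}}}{6947} \approx 11.141$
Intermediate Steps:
$w = -6947$
$d = \frac{11159}{6947}$ ($d = - \frac{11159}{-6947} = \left(-11159\right) \left(- \frac{1}{6947}\right) = \frac{11159}{6947} \approx 1.6063$)
$W = 4 \sqrt{938}$ ($W = \sqrt{-121 + 15129} = \sqrt{15008} = 4 \sqrt{938} \approx 122.51$)
$\sqrt{W + d} = \sqrt{4 \sqrt{938} + \frac{11159}{6947}} = \sqrt{\frac{11159}{6947} + 4 \sqrt{938}}$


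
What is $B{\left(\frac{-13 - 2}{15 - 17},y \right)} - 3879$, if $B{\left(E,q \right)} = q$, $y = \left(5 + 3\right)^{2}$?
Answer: $-3815$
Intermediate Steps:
$y = 64$ ($y = 8^{2} = 64$)
$B{\left(\frac{-13 - 2}{15 - 17},y \right)} - 3879 = 64 - 3879 = -3815$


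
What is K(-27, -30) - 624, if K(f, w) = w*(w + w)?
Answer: 1176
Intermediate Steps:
K(f, w) = 2*w² (K(f, w) = w*(2*w) = 2*w²)
K(-27, -30) - 624 = 2*(-30)² - 624 = 2*900 - 624 = 1800 - 624 = 1176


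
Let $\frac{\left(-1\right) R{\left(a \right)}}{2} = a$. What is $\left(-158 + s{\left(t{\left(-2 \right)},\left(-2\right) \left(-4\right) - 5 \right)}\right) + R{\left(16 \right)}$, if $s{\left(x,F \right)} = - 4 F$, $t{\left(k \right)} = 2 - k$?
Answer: $-202$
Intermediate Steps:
$R{\left(a \right)} = - 2 a$
$\left(-158 + s{\left(t{\left(-2 \right)},\left(-2\right) \left(-4\right) - 5 \right)}\right) + R{\left(16 \right)} = \left(-158 - 4 \left(\left(-2\right) \left(-4\right) - 5\right)\right) - 32 = \left(-158 - 4 \left(8 - 5\right)\right) - 32 = \left(-158 - 12\right) - 32 = -170 - 32 = -202$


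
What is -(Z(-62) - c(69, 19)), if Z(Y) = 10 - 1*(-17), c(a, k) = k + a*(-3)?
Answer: -215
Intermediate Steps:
c(a, k) = k - 3*a
Z(Y) = 27 (Z(Y) = 10 + 17 = 27)
-(Z(-62) - c(69, 19)) = -(27 - (19 - 3*69)) = -(27 - (19 - 207)) = -(27 - 1*(-188)) = -(27 + 188) = -1*215 = -215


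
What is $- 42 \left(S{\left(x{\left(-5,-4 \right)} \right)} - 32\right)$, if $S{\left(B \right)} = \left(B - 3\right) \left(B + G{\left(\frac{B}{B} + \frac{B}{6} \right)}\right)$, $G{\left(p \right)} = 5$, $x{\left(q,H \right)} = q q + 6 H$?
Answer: $1848$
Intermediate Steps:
$x{\left(q,H \right)} = q^{2} + 6 H$
$S{\left(B \right)} = \left(-3 + B\right) \left(5 + B\right)$ ($S{\left(B \right)} = \left(B - 3\right) \left(B + 5\right) = \left(-3 + B\right) \left(5 + B\right)$)
$- 42 \left(S{\left(x{\left(-5,-4 \right)} \right)} - 32\right) = - 42 \left(\left(-15 + \left(\left(-5\right)^{2} + 6 \left(-4\right)\right)^{2} + 2 \left(\left(-5\right)^{2} + 6 \left(-4\right)\right)\right) - 32\right) = - 42 \left(\left(-15 + \left(25 - 24\right)^{2} + 2 \left(25 - 24\right)\right) - 32\right) = - 42 \left(\left(-15 + 1^{2} + 2 \cdot 1\right) - 32\right) = - 42 \left(\left(-15 + 1 + 2\right) - 32\right) = - 42 \left(-12 - 32\right) = \left(-42\right) \left(-44\right) = 1848$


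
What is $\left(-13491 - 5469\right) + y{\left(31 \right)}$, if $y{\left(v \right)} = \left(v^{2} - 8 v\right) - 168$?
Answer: $-18415$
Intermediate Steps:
$y{\left(v \right)} = -168 + v^{2} - 8 v$
$\left(-13491 - 5469\right) + y{\left(31 \right)} = \left(-13491 - 5469\right) - \left(416 - 961\right) = -18960 - -545 = -18960 + 545 = -18415$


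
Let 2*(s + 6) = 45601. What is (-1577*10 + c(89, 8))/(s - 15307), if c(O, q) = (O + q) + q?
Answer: -6266/2995 ≈ -2.0922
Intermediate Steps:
c(O, q) = O + 2*q
s = 45589/2 (s = -6 + (½)*45601 = -6 + 45601/2 = 45589/2 ≈ 22795.)
(-1577*10 + c(89, 8))/(s - 15307) = (-1577*10 + (89 + 2*8))/(45589/2 - 15307) = (-15770 + (89 + 16))/(14975/2) = (-15770 + 105)*(2/14975) = -15665*2/14975 = -6266/2995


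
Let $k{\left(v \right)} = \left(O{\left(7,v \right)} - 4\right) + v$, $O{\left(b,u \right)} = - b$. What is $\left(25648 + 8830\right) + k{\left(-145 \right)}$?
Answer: $34322$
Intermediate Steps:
$k{\left(v \right)} = -11 + v$ ($k{\left(v \right)} = \left(\left(-1\right) 7 - 4\right) + v = \left(-7 - 4\right) + v = -11 + v$)
$\left(25648 + 8830\right) + k{\left(-145 \right)} = \left(25648 + 8830\right) - 156 = 34478 - 156 = 34322$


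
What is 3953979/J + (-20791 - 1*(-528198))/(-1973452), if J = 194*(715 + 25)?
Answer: 1932536104147/70827192280 ≈ 27.285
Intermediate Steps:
J = 143560 (J = 194*740 = 143560)
3953979/J + (-20791 - 1*(-528198))/(-1973452) = 3953979/143560 + (-20791 - 1*(-528198))/(-1973452) = 3953979*(1/143560) + (-20791 + 528198)*(-1/1973452) = 3953979/143560 + 507407*(-1/1973452) = 3953979/143560 - 507407/1973452 = 1932536104147/70827192280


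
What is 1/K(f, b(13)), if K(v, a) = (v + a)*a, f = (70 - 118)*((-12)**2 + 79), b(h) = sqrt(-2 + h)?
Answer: -1/114575605 - 10704*sqrt(11)/1260331655 ≈ -2.8177e-5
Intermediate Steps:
f = -10704 (f = -48*(144 + 79) = -48*223 = -10704)
K(v, a) = a*(a + v) (K(v, a) = (a + v)*a = a*(a + v))
1/K(f, b(13)) = 1/(sqrt(-2 + 13)*(sqrt(-2 + 13) - 10704)) = 1/(sqrt(11)*(sqrt(11) - 10704)) = 1/(sqrt(11)*(-10704 + sqrt(11))) = sqrt(11)/(11*(-10704 + sqrt(11)))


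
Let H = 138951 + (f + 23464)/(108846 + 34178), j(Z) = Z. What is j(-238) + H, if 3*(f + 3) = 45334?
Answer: 8502568579/61296 ≈ 1.3871e+5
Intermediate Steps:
f = 45325/3 (f = -3 + (1/3)*45334 = -3 + 45334/3 = 45325/3 ≈ 15108.)
H = 8517157027/61296 (H = 138951 + (45325/3 + 23464)/(108846 + 34178) = 138951 + (115717/3)/143024 = 138951 + (115717/3)*(1/143024) = 138951 + 16531/61296 = 8517157027/61296 ≈ 1.3895e+5)
j(-238) + H = -238 + 8517157027/61296 = 8502568579/61296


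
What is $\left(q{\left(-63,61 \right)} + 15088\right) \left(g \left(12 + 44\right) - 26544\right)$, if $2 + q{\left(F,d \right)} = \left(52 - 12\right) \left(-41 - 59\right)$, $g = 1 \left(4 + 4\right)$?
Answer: $-289300256$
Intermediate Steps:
$g = 8$ ($g = 1 \cdot 8 = 8$)
$q{\left(F,d \right)} = -4002$ ($q{\left(F,d \right)} = -2 + \left(52 - 12\right) \left(-41 - 59\right) = -2 + 40 \left(-100\right) = -2 - 4000 = -4002$)
$\left(q{\left(-63,61 \right)} + 15088\right) \left(g \left(12 + 44\right) - 26544\right) = \left(-4002 + 15088\right) \left(8 \left(12 + 44\right) - 26544\right) = 11086 \left(8 \cdot 56 - 26544\right) = 11086 \left(448 - 26544\right) = 11086 \left(-26096\right) = -289300256$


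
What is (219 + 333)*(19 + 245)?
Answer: 145728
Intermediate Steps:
(219 + 333)*(19 + 245) = 552*264 = 145728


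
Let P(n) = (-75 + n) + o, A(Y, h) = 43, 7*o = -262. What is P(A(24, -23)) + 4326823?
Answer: 30287275/7 ≈ 4.3268e+6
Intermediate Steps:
o = -262/7 (o = (1/7)*(-262) = -262/7 ≈ -37.429)
P(n) = -787/7 + n (P(n) = (-75 + n) - 262/7 = -787/7 + n)
P(A(24, -23)) + 4326823 = (-787/7 + 43) + 4326823 = -486/7 + 4326823 = 30287275/7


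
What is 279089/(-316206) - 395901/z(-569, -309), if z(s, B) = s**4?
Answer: -29254564920506375/33145087662370926 ≈ -0.88262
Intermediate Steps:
279089/(-316206) - 395901/z(-569, -309) = 279089/(-316206) - 395901/((-569)**4) = 279089*(-1/316206) - 395901/104821185121 = -279089/316206 - 395901*1/104821185121 = -279089/316206 - 395901/104821185121 = -29254564920506375/33145087662370926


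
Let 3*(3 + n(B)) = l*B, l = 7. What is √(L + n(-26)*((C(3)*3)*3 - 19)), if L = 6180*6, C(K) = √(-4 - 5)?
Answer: √(344607 - 15471*I)/3 ≈ 195.73 - 4.3913*I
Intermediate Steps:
C(K) = 3*I (C(K) = √(-9) = 3*I)
n(B) = -3 + 7*B/3 (n(B) = -3 + (7*B)/3 = -3 + 7*B/3)
L = 37080
√(L + n(-26)*((C(3)*3)*3 - 19)) = √(37080 + (-3 + (7/3)*(-26))*(((3*I)*3)*3 - 19)) = √(37080 + (-3 - 182/3)*((9*I)*3 - 19)) = √(37080 - 191*(27*I - 19)/3) = √(37080 - 191*(-19 + 27*I)/3) = √(37080 + (3629/3 - 1719*I)) = √(114869/3 - 1719*I)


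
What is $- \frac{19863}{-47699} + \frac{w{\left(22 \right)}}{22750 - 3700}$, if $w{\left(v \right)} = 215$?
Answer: $\frac{77729087}{181733190} \approx 0.42771$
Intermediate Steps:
$- \frac{19863}{-47699} + \frac{w{\left(22 \right)}}{22750 - 3700} = - \frac{19863}{-47699} + \frac{215}{22750 - 3700} = \left(-19863\right) \left(- \frac{1}{47699}\right) + \frac{215}{22750 - 3700} = \frac{19863}{47699} + \frac{215}{19050} = \frac{19863}{47699} + 215 \cdot \frac{1}{19050} = \frac{19863}{47699} + \frac{43}{3810} = \frac{77729087}{181733190}$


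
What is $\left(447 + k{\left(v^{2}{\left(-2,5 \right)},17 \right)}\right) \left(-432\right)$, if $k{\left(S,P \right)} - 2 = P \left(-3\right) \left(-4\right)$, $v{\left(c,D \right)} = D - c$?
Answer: $-282096$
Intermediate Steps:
$k{\left(S,P \right)} = 2 + 12 P$ ($k{\left(S,P \right)} = 2 + P \left(-3\right) \left(-4\right) = 2 + - 3 P \left(-4\right) = 2 + 12 P$)
$\left(447 + k{\left(v^{2}{\left(-2,5 \right)},17 \right)}\right) \left(-432\right) = \left(447 + \left(2 + 12 \cdot 17\right)\right) \left(-432\right) = \left(447 + \left(2 + 204\right)\right) \left(-432\right) = \left(447 + 206\right) \left(-432\right) = 653 \left(-432\right) = -282096$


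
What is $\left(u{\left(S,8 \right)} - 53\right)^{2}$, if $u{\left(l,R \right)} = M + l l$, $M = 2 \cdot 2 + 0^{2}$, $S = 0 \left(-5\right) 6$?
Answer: $2401$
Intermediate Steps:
$S = 0$ ($S = 0 \cdot 6 = 0$)
$M = 4$ ($M = 4 + 0 = 4$)
$u{\left(l,R \right)} = 4 + l^{2}$ ($u{\left(l,R \right)} = 4 + l l = 4 + l^{2}$)
$\left(u{\left(S,8 \right)} - 53\right)^{2} = \left(\left(4 + 0^{2}\right) - 53\right)^{2} = \left(\left(4 + 0\right) - 53\right)^{2} = \left(4 - 53\right)^{2} = \left(-49\right)^{2} = 2401$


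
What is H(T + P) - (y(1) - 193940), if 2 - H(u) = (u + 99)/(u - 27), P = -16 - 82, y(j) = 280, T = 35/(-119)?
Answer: 68750012/355 ≈ 1.9366e+5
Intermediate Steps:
T = -5/17 (T = 35*(-1/119) = -5/17 ≈ -0.29412)
P = -98
H(u) = 2 - (99 + u)/(-27 + u) (H(u) = 2 - (u + 99)/(u - 27) = 2 - (99 + u)/(-27 + u))
H(T + P) - (y(1) - 193940) = (-153 + (-5/17 - 98))/(-27 + (-5/17 - 98)) - (280 - 193940) = (-153 - 1671/17)/(-27 - 1671/17) - 1*(-193660) = -4272/17/(-2130/17) + 193660 = -17/2130*(-4272/17) + 193660 = 712/355 + 193660 = 68750012/355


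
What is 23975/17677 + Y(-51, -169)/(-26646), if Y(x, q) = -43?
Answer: 639597961/471021342 ≈ 1.3579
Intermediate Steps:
23975/17677 + Y(-51, -169)/(-26646) = 23975/17677 - 43/(-26646) = 23975*(1/17677) - 43*(-1/26646) = 23975/17677 + 43/26646 = 639597961/471021342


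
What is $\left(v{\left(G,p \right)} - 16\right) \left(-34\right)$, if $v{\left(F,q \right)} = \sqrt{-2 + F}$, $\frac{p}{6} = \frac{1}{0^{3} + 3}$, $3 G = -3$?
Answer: $544 - 34 i \sqrt{3} \approx 544.0 - 58.89 i$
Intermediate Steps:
$G = -1$ ($G = \frac{1}{3} \left(-3\right) = -1$)
$p = 2$ ($p = \frac{6}{0^{3} + 3} = \frac{6}{0 + 3} = \frac{6}{3} = 6 \cdot \frac{1}{3} = 2$)
$\left(v{\left(G,p \right)} - 16\right) \left(-34\right) = \left(\sqrt{-2 - 1} - 16\right) \left(-34\right) = \left(\sqrt{-3} - 16\right) \left(-34\right) = \left(i \sqrt{3} - 16\right) \left(-34\right) = \left(-16 + i \sqrt{3}\right) \left(-34\right) = 544 - 34 i \sqrt{3}$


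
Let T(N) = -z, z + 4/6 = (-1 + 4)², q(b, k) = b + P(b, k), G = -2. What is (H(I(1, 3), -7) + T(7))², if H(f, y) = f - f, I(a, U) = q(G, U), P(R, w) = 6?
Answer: 625/9 ≈ 69.444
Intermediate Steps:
q(b, k) = 6 + b (q(b, k) = b + 6 = 6 + b)
I(a, U) = 4 (I(a, U) = 6 - 2 = 4)
H(f, y) = 0
z = 25/3 (z = -⅔ + (-1 + 4)² = -⅔ + 3² = -⅔ + 9 = 25/3 ≈ 8.3333)
T(N) = -25/3 (T(N) = -1*25/3 = -25/3)
(H(I(1, 3), -7) + T(7))² = (0 - 25/3)² = (-25/3)² = 625/9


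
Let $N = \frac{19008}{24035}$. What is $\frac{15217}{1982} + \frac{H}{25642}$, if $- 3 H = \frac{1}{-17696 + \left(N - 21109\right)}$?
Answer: $\frac{24812611628131061}{3231819428587101} \approx 7.6776$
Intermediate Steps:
$N = \frac{1728}{2185}$ ($N = 19008 \cdot \frac{1}{24035} = \frac{1728}{2185} \approx 0.79085$)
$H = \frac{2185}{254361591}$ ($H = - \frac{1}{3 \left(-17696 + \left(\frac{1728}{2185} - 21109\right)\right)} = - \frac{1}{3 \left(-17696 - \frac{46121437}{2185}\right)} = - \frac{1}{3 \left(- \frac{84787197}{2185}\right)} = \left(- \frac{1}{3}\right) \left(- \frac{2185}{84787197}\right) = \frac{2185}{254361591} \approx 8.5901 \cdot 10^{-6}$)
$\frac{15217}{1982} + \frac{H}{25642} = \frac{15217}{1982} + \frac{2185}{254361591 \cdot 25642} = 15217 \cdot \frac{1}{1982} + \frac{2185}{254361591} \cdot \frac{1}{25642} = \frac{15217}{1982} + \frac{2185}{6522339916422} = \frac{24812611628131061}{3231819428587101}$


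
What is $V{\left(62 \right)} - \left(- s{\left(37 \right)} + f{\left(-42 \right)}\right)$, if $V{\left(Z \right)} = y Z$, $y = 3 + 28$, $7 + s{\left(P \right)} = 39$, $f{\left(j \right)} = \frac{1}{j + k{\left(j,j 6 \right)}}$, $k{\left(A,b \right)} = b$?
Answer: $\frac{574477}{294} \approx 1954.0$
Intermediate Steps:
$f{\left(j \right)} = \frac{1}{7 j}$ ($f{\left(j \right)} = \frac{1}{j + j 6} = \frac{1}{j + 6 j} = \frac{1}{7 j}$)
$s{\left(P \right)} = 32$ ($s{\left(P \right)} = -7 + 39 = 32$)
$y = 31$
$V{\left(Z \right)} = 31 Z$
$V{\left(62 \right)} - \left(- s{\left(37 \right)} + f{\left(-42 \right)}\right) = 31 \cdot 62 + \left(32 - \frac{1}{7 \left(-42\right)}\right) = 1922 + \left(32 - \frac{1}{7} \left(- \frac{1}{42}\right)\right) = 1922 + \left(32 - - \frac{1}{294}\right) = 1922 + \left(32 + \frac{1}{294}\right) = 1922 + \frac{9409}{294} = \frac{574477}{294}$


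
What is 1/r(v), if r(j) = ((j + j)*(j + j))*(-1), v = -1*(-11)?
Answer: -1/484 ≈ -0.0020661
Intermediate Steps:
v = 11
r(j) = -4*j**2 (r(j) = ((2*j)*(2*j))*(-1) = (4*j**2)*(-1) = -4*j**2)
1/r(v) = 1/(-4*11**2) = 1/(-4*121) = 1/(-484) = -1/484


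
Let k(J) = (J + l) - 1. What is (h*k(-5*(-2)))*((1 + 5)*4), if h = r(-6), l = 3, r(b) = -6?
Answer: -1728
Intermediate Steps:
h = -6
k(J) = 2 + J (k(J) = (J + 3) - 1 = (3 + J) - 1 = 2 + J)
(h*k(-5*(-2)))*((1 + 5)*4) = (-6*(2 - 5*(-2)))*((1 + 5)*4) = (-6*(2 + 10))*(6*4) = -6*12*24 = -72*24 = -1728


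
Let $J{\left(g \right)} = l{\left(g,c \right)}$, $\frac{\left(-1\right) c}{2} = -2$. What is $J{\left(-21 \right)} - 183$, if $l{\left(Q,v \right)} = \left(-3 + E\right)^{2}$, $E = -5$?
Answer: $-119$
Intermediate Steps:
$c = 4$ ($c = \left(-2\right) \left(-2\right) = 4$)
$l{\left(Q,v \right)} = 64$ ($l{\left(Q,v \right)} = \left(-3 - 5\right)^{2} = \left(-8\right)^{2} = 64$)
$J{\left(g \right)} = 64$
$J{\left(-21 \right)} - 183 = 64 - 183 = -119$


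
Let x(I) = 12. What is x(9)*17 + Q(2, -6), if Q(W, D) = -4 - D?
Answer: 206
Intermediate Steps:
x(9)*17 + Q(2, -6) = 12*17 + (-4 - 1*(-6)) = 204 + (-4 + 6) = 204 + 2 = 206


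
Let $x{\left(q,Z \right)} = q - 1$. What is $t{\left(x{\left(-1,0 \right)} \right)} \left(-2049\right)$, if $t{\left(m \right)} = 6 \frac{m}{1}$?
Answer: $24588$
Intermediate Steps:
$x{\left(q,Z \right)} = -1 + q$
$t{\left(m \right)} = 6 m$ ($t{\left(m \right)} = 6 m 1 = 6 m$)
$t{\left(x{\left(-1,0 \right)} \right)} \left(-2049\right) = 6 \left(-1 - 1\right) \left(-2049\right) = 6 \left(-2\right) \left(-2049\right) = \left(-12\right) \left(-2049\right) = 24588$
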